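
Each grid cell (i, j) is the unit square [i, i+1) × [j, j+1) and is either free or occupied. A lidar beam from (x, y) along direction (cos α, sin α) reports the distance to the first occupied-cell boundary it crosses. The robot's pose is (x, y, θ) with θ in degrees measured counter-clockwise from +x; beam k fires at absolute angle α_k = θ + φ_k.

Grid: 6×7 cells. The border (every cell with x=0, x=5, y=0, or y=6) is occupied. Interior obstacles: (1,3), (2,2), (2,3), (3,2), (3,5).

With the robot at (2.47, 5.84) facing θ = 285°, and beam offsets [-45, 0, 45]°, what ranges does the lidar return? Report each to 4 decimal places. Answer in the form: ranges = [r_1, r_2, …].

ranges = [2.1246, 1.9049, 0.6120]

beam 1: φ=-45°, α=240°
  direction (-0.5000, -0.8660); cell (2,5); t to first gridline: x 0.9400, y 0.9699 (then +2.0000 / +1.1547)
    (1,5) via x @ 0.9400
    (1,4) via y @ 0.9699
    (1,3) via y @ 2.1246  # hit
  → r_1 = 2.1246
beam 2: φ=0°, α=285°
  direction (0.2588, -0.9659); cell (2,5); t to first gridline: x 2.0478, y 0.8696 (then +3.8637 / +1.0353)
    (2,4) via y @ 0.8696
    (2,3) via y @ 1.9049  # hit
  → r_2 = 1.9049
beam 3: φ=45°, α=330°
  direction (0.8660, -0.5000); cell (2,5); t to first gridline: x 0.6120, y 1.6800 (then +1.1547 / +2.0000)
    (3,5) via x @ 0.6120  # hit
  → r_3 = 0.6120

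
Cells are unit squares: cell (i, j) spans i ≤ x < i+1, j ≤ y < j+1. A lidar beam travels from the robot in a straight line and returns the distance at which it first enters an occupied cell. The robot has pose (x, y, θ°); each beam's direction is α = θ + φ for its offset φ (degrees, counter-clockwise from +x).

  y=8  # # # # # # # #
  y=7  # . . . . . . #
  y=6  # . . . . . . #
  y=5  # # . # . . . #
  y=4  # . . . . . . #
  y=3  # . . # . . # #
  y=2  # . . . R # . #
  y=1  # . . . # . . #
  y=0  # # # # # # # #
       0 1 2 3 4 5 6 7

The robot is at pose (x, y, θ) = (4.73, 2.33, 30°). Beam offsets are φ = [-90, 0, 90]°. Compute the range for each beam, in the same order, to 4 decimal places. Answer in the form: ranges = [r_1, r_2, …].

ranges = [0.3811, 0.3118, 1.4600]

beam 1: φ=-90°, α=300°
  direction (0.5000, -0.8660); cell (4,2); t to first gridline: x 0.5400, y 0.3811 (then +2.0000 / +1.1547)
    (4,1) via y @ 0.3811  # hit
  → r_1 = 0.3811
beam 2: φ=0°, α=30°
  direction (0.8660, 0.5000); cell (4,2); t to first gridline: x 0.3118, y 1.3400 (then +1.1547 / +2.0000)
    (5,2) via x @ 0.3118  # hit
  → r_2 = 0.3118
beam 3: φ=90°, α=120°
  direction (-0.5000, 0.8660); cell (4,2); t to first gridline: x 1.4600, y 0.7736 (then +2.0000 / +1.1547)
    (4,3) via y @ 0.7736
    (3,3) via x @ 1.4600  # hit
  → r_3 = 1.4600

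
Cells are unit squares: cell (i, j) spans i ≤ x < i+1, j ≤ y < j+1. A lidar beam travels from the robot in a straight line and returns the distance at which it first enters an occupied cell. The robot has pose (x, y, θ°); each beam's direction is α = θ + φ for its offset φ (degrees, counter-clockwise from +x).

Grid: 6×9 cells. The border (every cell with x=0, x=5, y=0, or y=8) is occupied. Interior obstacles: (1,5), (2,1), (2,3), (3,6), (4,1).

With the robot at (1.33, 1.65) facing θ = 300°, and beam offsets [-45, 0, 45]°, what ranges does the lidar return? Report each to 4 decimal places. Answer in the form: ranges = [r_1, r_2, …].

beam 1: φ=-45°, α=255°
  direction (-0.2588, -0.9659); cell (1,1); t to first gridline: x 1.2750, y 0.6729 (then +3.8637 / +1.0353)
    (1,0) via y @ 0.6729  # hit
  → r_1 = 0.6729
beam 2: φ=0°, α=300°
  direction (0.5000, -0.8660); cell (1,1); t to first gridline: x 1.3400, y 0.7506 (then +2.0000 / +1.1547)
    (1,0) via y @ 0.7506  # hit
  → r_2 = 0.7506
beam 3: φ=45°, α=345°
  direction (0.9659, -0.2588); cell (1,1); t to first gridline: x 0.6936, y 2.5114 (then +1.0353 / +3.8637)
    (2,1) via x @ 0.6936  # hit
  → r_3 = 0.6936

ranges = [0.6729, 0.7506, 0.6936]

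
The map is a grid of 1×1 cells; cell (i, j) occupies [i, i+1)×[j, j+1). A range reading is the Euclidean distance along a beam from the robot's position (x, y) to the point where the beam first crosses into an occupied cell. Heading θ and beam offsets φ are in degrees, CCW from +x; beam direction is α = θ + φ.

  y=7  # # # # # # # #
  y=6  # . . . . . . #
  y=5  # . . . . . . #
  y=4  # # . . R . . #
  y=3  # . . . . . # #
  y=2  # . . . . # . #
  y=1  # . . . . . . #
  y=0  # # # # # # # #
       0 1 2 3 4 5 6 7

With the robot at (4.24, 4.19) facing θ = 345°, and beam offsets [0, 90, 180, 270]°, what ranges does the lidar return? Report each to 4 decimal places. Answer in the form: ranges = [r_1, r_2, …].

beam 1: φ=0°, α=345°
  dir = (cos 345°, sin 345°) = (0.9659, -0.2588); from cell (4,4)
  next x-line at t=0.7868, next y-line at t=0.7341; Δt_x=1.0353, Δt_y=3.8637
    y: enter (4,3) at t=0.7341
    x: enter (5,3) at t=0.7868
    x: enter (6,3) at t=1.8221 ← occupied
  → r_1 = 1.8221
beam 2: φ=90°, α=75°
  dir = (cos 75°, sin 75°) = (0.2588, 0.9659); from cell (4,4)
  next x-line at t=2.9364, next y-line at t=0.8386; Δt_x=3.8637, Δt_y=1.0353
    y: enter (4,5) at t=0.8386
    y: enter (4,6) at t=1.8738
    y: enter (4,7) at t=2.9091 ← occupied
  → r_2 = 2.9091
beam 3: φ=180°, α=165°
  dir = (cos 165°, sin 165°) = (-0.9659, 0.2588); from cell (4,4)
  next x-line at t=0.2485, next y-line at t=3.1296; Δt_x=1.0353, Δt_y=3.8637
    x: enter (3,4) at t=0.2485
    x: enter (2,4) at t=1.2837
    x: enter (1,4) at t=2.3190 ← occupied
  → r_3 = 2.3190
beam 4: φ=270°, α=255°
  dir = (cos 255°, sin 255°) = (-0.2588, -0.9659); from cell (4,4)
  next x-line at t=0.9273, next y-line at t=0.1967; Δt_x=3.8637, Δt_y=1.0353
    y: enter (4,3) at t=0.1967
    x: enter (3,3) at t=0.9273
    y: enter (3,2) at t=1.2320
    y: enter (3,1) at t=2.2673
    y: enter (3,0) at t=3.3025 ← occupied
  → r_4 = 3.3025

ranges = [1.8221, 2.9091, 2.3190, 3.3025]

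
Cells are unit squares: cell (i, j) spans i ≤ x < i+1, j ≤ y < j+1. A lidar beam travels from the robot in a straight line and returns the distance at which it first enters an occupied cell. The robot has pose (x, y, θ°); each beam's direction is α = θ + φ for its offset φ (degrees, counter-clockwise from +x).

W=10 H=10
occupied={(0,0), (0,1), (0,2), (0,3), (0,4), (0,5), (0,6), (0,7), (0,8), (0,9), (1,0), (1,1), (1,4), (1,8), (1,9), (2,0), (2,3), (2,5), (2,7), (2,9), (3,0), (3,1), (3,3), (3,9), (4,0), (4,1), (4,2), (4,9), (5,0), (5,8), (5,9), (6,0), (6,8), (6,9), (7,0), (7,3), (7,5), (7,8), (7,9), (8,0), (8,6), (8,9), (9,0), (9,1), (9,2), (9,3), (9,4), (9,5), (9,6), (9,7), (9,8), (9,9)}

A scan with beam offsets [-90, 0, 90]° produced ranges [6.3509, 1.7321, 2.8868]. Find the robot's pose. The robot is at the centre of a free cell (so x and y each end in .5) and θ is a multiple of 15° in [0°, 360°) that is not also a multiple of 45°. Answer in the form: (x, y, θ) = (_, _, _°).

Candidates: 48 free-cell centres × 16 headings = 768 poses. Raycast each; keep the one whose scan matches to 4 dp.
  (3.5, 5.5, 285°): beam 1 = 0.5176 ≠ 6.3509 ✗
  (2.5, 2.5, 30°): beam 1 = 1.0000 ≠ 6.3509 ✗
  (1.5, 2.5, 255°): beam 1 = 0.5176 ≠ 6.3509 ✗
  (8.5, 7.5, 345°): beam 1 = 0.5176 ≠ 6.3509 ✗
  …
  (6.5, 3.5, 210°): r_1=6.3509, r_2=1.7321, r_3=2.8868 — all match ✓
Unique over the lattice → pose = (6.5, 3.5, 210°).

(x, y, θ) = (6.5, 3.5, 210°)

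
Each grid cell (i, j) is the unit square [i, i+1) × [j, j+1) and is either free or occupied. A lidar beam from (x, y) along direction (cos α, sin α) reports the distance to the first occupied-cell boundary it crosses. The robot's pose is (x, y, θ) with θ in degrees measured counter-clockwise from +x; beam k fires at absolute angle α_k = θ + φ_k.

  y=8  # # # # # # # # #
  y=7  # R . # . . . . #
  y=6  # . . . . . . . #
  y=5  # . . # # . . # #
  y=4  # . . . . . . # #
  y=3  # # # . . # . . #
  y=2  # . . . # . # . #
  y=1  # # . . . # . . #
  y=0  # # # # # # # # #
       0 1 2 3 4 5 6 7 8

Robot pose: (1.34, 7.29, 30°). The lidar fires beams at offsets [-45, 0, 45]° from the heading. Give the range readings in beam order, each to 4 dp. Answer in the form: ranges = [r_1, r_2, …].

beam 1: φ=-45°, α=345°
  direction (0.9659, -0.2588); cell (1,7); t to first gridline: x 0.6833, y 1.1205 (then +1.0353 / +3.8637)
    (2,7) via x @ 0.6833
    (2,6) via y @ 1.1205
    (3,6) via x @ 1.7186
    (4,6) via x @ 2.7538
    (5,6) via x @ 3.7891
    (6,6) via x @ 4.8244
    (6,5) via y @ 4.9842
    (7,5) via x @ 5.8597  # hit
  → r_1 = 5.8597
beam 2: φ=0°, α=30°
  direction (0.8660, 0.5000); cell (1,7); t to first gridline: x 0.7621, y 1.4200 (then +1.1547 / +2.0000)
    (2,7) via x @ 0.7621
    (2,8) via y @ 1.4200  # hit
  → r_2 = 1.4200
beam 3: φ=45°, α=75°
  direction (0.2588, 0.9659); cell (1,7); t to first gridline: x 2.5500, y 0.7350 (then +3.8637 / +1.0353)
    (1,8) via y @ 0.7350  # hit
  → r_3 = 0.7350

ranges = [5.8597, 1.4200, 0.7350]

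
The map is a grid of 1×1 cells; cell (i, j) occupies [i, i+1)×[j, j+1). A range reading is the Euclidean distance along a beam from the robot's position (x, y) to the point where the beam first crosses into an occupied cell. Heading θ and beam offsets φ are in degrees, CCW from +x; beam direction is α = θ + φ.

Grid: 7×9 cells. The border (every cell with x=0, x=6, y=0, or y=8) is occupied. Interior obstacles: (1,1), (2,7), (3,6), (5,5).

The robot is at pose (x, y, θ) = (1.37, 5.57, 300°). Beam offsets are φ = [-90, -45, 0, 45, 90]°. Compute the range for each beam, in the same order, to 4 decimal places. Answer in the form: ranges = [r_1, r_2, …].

ranges = [0.4272, 1.4296, 5.2770, 4.7933, 1.8822]

beam 1: φ=-90°, α=210°
  dir = (cos 210°, sin 210°) = (-0.8660, -0.5000); from cell (1,5)
  next x-line at t=0.4272, next y-line at t=1.1400; Δt_x=1.1547, Δt_y=2.0000
    x: enter (0,5) at t=0.4272 ← occupied
  → r_1 = 0.4272
beam 2: φ=-45°, α=255°
  dir = (cos 255°, sin 255°) = (-0.2588, -0.9659); from cell (1,5)
  next x-line at t=1.4296, next y-line at t=0.5901; Δt_x=3.8637, Δt_y=1.0353
    y: enter (1,4) at t=0.5901
    x: enter (0,4) at t=1.4296 ← occupied
  → r_2 = 1.4296
beam 3: φ=0°, α=300°
  dir = (cos 300°, sin 300°) = (0.5000, -0.8660); from cell (1,5)
  next x-line at t=1.2600, next y-line at t=0.6582; Δt_x=2.0000, Δt_y=1.1547
    y: enter (1,4) at t=0.6582
    x: enter (2,4) at t=1.2600
    y: enter (2,3) at t=1.8129
    y: enter (2,2) at t=2.9676
    x: enter (3,2) at t=3.2600
    y: enter (3,1) at t=4.1223
    x: enter (4,1) at t=5.2600
    y: enter (4,0) at t=5.2770 ← occupied
  → r_3 = 5.2770
beam 4: φ=45°, α=345°
  dir = (cos 345°, sin 345°) = (0.9659, -0.2588); from cell (1,5)
  next x-line at t=0.6522, next y-line at t=2.2023; Δt_x=1.0353, Δt_y=3.8637
    x: enter (2,5) at t=0.6522
    x: enter (3,5) at t=1.6875
    y: enter (3,4) at t=2.2023
    x: enter (4,4) at t=2.7228
    x: enter (5,4) at t=3.7581
    x: enter (6,4) at t=4.7933 ← occupied
  → r_4 = 4.7933
beam 5: φ=90°, α=30°
  dir = (cos 30°, sin 30°) = (0.8660, 0.5000); from cell (1,5)
  next x-line at t=0.7275, next y-line at t=0.8600; Δt_x=1.1547, Δt_y=2.0000
    x: enter (2,5) at t=0.7275
    y: enter (2,6) at t=0.8600
    x: enter (3,6) at t=1.8822 ← occupied
  → r_5 = 1.8822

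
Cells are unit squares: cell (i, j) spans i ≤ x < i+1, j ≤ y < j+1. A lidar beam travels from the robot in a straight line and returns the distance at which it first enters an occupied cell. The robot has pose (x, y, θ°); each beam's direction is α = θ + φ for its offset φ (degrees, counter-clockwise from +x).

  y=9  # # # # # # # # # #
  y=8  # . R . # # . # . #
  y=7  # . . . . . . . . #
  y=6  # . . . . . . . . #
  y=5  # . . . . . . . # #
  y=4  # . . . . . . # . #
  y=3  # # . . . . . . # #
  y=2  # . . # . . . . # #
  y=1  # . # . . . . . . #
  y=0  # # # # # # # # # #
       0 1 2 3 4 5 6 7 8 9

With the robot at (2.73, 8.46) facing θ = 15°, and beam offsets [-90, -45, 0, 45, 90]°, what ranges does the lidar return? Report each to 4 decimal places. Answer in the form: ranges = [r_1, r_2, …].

beam 1: φ=-90°, α=285°
  direction (0.2588, -0.9659); cell (2,8); t to first gridline: x 1.0432, y 0.4762 (then +3.8637 / +1.0353)
    (2,7) via y @ 0.4762
    (3,7) via x @ 1.0432
    (3,6) via y @ 1.5115
    (3,5) via y @ 2.5468
    (3,4) via y @ 3.5821
    (3,3) via y @ 4.6173
    (4,3) via x @ 4.9069
    (4,2) via y @ 5.6526
    (4,1) via y @ 6.6879
    (4,0) via y @ 7.7232  # hit
  → r_1 = 7.7232
beam 2: φ=-45°, α=330°
  direction (0.8660, -0.5000); cell (2,8); t to first gridline: x 0.3118, y 0.9200 (then +1.1547 / +2.0000)
    (3,8) via x @ 0.3118
    (3,7) via y @ 0.9200
    (4,7) via x @ 1.4665
    (5,7) via x @ 2.6212
    (5,6) via y @ 2.9200
    (6,6) via x @ 3.7759
    (6,5) via y @ 4.9200
    (7,5) via x @ 4.9306
    (8,5) via x @ 6.0853  # hit
  → r_2 = 6.0853
beam 3: φ=0°, α=15°
  direction (0.9659, 0.2588); cell (2,8); t to first gridline: x 0.2795, y 2.0864 (then +1.0353 / +3.8637)
    (3,8) via x @ 0.2795
    (4,8) via x @ 1.3148  # hit
  → r_3 = 1.3148
beam 4: φ=45°, α=60°
  direction (0.5000, 0.8660); cell (2,8); t to first gridline: x 0.5400, y 0.6235 (then +2.0000 / +1.1547)
    (3,8) via x @ 0.5400
    (3,9) via y @ 0.6235  # hit
  → r_4 = 0.6235
beam 5: φ=90°, α=105°
  direction (-0.2588, 0.9659); cell (2,8); t to first gridline: x 2.8205, y 0.5590 (then +3.8637 / +1.0353)
    (2,9) via y @ 0.5590  # hit
  → r_5 = 0.5590

ranges = [7.7232, 6.0853, 1.3148, 0.6235, 0.5590]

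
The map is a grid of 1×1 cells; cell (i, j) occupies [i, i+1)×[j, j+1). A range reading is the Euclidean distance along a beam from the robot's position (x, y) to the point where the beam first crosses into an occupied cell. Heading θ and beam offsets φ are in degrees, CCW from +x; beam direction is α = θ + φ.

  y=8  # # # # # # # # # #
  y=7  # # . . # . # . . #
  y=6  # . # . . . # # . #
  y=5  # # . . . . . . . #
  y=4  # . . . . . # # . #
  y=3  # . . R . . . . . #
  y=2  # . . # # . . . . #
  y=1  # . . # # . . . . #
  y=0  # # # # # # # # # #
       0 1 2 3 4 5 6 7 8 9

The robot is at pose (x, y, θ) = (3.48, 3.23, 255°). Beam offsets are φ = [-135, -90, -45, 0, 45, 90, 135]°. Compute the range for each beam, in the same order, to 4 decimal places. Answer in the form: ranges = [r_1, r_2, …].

ranges = [2.9600, 2.5675, 0.4600, 0.2381, 0.2656, 0.8887, 2.9098]

beam 1: φ=-135°, α=120°
  dir = (cos 120°, sin 120°) = (-0.5000, 0.8660); from cell (3,3)
  next x-line at t=0.9600, next y-line at t=0.8891; Δt_x=2.0000, Δt_y=1.1547
    y: enter (3,4) at t=0.8891
    x: enter (2,4) at t=0.9600
    y: enter (2,5) at t=2.0438
    x: enter (1,5) at t=2.9600 ← occupied
  → r_1 = 2.9600
beam 2: φ=-90°, α=165°
  dir = (cos 165°, sin 165°) = (-0.9659, 0.2588); from cell (3,3)
  next x-line at t=0.4969, next y-line at t=2.9751; Δt_x=1.0353, Δt_y=3.8637
    x: enter (2,3) at t=0.4969
    x: enter (1,3) at t=1.5322
    x: enter (0,3) at t=2.5675 ← occupied
  → r_2 = 2.5675
beam 3: φ=-45°, α=210°
  dir = (cos 210°, sin 210°) = (-0.8660, -0.5000); from cell (3,3)
  next x-line at t=0.5543, next y-line at t=0.4600; Δt_x=1.1547, Δt_y=2.0000
    y: enter (3,2) at t=0.4600 ← occupied
  → r_3 = 0.4600
beam 4: φ=0°, α=255°
  dir = (cos 255°, sin 255°) = (-0.2588, -0.9659); from cell (3,3)
  next x-line at t=1.8546, next y-line at t=0.2381; Δt_x=3.8637, Δt_y=1.0353
    y: enter (3,2) at t=0.2381 ← occupied
  → r_4 = 0.2381
beam 5: φ=45°, α=300°
  dir = (cos 300°, sin 300°) = (0.5000, -0.8660); from cell (3,3)
  next x-line at t=1.0400, next y-line at t=0.2656; Δt_x=2.0000, Δt_y=1.1547
    y: enter (3,2) at t=0.2656 ← occupied
  → r_5 = 0.2656
beam 6: φ=90°, α=345°
  dir = (cos 345°, sin 345°) = (0.9659, -0.2588); from cell (3,3)
  next x-line at t=0.5383, next y-line at t=0.8887; Δt_x=1.0353, Δt_y=3.8637
    x: enter (4,3) at t=0.5383
    y: enter (4,2) at t=0.8887 ← occupied
  → r_6 = 0.8887
beam 7: φ=135°, α=30°
  dir = (cos 30°, sin 30°) = (0.8660, 0.5000); from cell (3,3)
  next x-line at t=0.6004, next y-line at t=1.5400; Δt_x=1.1547, Δt_y=2.0000
    x: enter (4,3) at t=0.6004
    y: enter (4,4) at t=1.5400
    x: enter (5,4) at t=1.7551
    x: enter (6,4) at t=2.9098 ← occupied
  → r_7 = 2.9098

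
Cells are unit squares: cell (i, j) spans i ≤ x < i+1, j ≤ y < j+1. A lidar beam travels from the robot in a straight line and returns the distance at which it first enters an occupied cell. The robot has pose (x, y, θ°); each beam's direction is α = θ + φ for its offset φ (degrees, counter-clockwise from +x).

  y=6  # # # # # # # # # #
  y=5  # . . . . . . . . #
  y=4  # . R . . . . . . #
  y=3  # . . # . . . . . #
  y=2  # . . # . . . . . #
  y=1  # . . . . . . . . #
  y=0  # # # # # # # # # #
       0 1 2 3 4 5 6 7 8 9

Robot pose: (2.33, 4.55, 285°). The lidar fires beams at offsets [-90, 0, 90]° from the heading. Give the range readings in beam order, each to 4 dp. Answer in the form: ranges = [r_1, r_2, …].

ranges = [1.3769, 2.5887, 5.6024]

beam 1: φ=-90°, α=195°
  d=(-0.9659,-0.2588)  start (2,4)  tX=0.3416 tY=2.1250  stride 1/|dx|=1.0353 1/|dy|=3.8637
    cross x-line → (1,4), t=0.3416
    cross x-line → (0,4), t=1.3769 (wall)
  → r_1 = 1.3769
beam 2: φ=0°, α=285°
  d=(0.2588,-0.9659)  start (2,4)  tX=2.5887 tY=0.5694  stride 1/|dx|=3.8637 1/|dy|=1.0353
    cross y-line → (2,3), t=0.5694
    cross y-line → (2,2), t=1.6047
    cross x-line → (3,2), t=2.5887 (wall)
  → r_2 = 2.5887
beam 3: φ=90°, α=15°
  d=(0.9659,0.2588)  start (2,4)  tX=0.6936 tY=1.7387  stride 1/|dx|=1.0353 1/|dy|=3.8637
    cross x-line → (3,4), t=0.6936
    cross x-line → (4,4), t=1.7289
    cross y-line → (4,5), t=1.7387
    cross x-line → (5,5), t=2.7642
    cross x-line → (6,5), t=3.7995
    cross x-line → (7,5), t=4.8347
    cross y-line → (7,6), t=5.6024 (wall)
  → r_3 = 5.6024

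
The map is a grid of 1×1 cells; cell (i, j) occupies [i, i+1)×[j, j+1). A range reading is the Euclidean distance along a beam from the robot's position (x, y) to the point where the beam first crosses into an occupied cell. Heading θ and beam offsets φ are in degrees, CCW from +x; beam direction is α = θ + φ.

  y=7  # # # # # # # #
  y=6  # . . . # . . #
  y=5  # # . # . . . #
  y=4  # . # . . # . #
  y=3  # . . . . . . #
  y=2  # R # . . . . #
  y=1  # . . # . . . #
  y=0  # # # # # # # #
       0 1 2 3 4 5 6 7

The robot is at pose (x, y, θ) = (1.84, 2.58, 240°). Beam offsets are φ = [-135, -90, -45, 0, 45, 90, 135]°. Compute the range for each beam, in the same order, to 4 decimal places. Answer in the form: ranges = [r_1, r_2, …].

beam 1: φ=-135°, α=105°
  direction (-0.2588, 0.9659); cell (1,2); t to first gridline: x 3.2455, y 0.4348 (then +3.8637 / +1.0353)
    (1,3) via y @ 0.4348
    (1,4) via y @ 1.4701
    (1,5) via y @ 2.5054  # hit
  → r_1 = 2.5054
beam 2: φ=-90°, α=150°
  direction (-0.8660, 0.5000); cell (1,2); t to first gridline: x 0.9699, y 0.8400 (then +1.1547 / +2.0000)
    (1,3) via y @ 0.8400
    (0,3) via x @ 0.9699  # hit
  → r_2 = 0.9699
beam 3: φ=-45°, α=195°
  direction (-0.9659, -0.2588); cell (1,2); t to first gridline: x 0.8696, y 2.2409 (then +1.0353 / +3.8637)
    (0,2) via x @ 0.8696  # hit
  → r_3 = 0.8696
beam 4: φ=0°, α=240°
  direction (-0.5000, -0.8660); cell (1,2); t to first gridline: x 1.6800, y 0.6697 (then +2.0000 / +1.1547)
    (1,1) via y @ 0.6697
    (0,1) via x @ 1.6800  # hit
  → r_4 = 1.6800
beam 5: φ=45°, α=285°
  direction (0.2588, -0.9659); cell (1,2); t to first gridline: x 0.6182, y 0.6005 (then +3.8637 / +1.0353)
    (1,1) via y @ 0.6005
    (2,1) via x @ 0.6182
    (2,0) via y @ 1.6357  # hit
  → r_5 = 1.6357
beam 6: φ=90°, α=330°
  direction (0.8660, -0.5000); cell (1,2); t to first gridline: x 0.1848, y 1.1600 (then +1.1547 / +2.0000)
    (2,2) via x @ 0.1848  # hit
  → r_6 = 0.1848
beam 7: φ=135°, α=15°
  direction (0.9659, 0.2588); cell (1,2); t to first gridline: x 0.1656, y 1.6228 (then +1.0353 / +3.8637)
    (2,2) via x @ 0.1656  # hit
  → r_7 = 0.1656

ranges = [2.5054, 0.9699, 0.8696, 1.6800, 1.6357, 0.1848, 0.1656]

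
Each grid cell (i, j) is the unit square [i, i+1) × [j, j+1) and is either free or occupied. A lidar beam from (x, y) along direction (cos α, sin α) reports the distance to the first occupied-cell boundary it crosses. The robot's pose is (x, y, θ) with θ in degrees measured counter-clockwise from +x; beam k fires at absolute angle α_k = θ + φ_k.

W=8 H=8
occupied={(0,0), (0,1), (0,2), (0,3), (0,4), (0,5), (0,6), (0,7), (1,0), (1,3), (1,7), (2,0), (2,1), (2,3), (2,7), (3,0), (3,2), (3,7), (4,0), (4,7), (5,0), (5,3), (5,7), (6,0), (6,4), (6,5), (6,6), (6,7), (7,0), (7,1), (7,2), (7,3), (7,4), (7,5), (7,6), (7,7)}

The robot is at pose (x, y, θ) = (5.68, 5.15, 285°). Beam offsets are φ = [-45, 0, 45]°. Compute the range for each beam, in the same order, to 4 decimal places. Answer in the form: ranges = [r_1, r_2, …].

beam 1: φ=-45°, α=240°
  direction (-0.5000, -0.8660); cell (5,5); t to first gridline: x 1.3600, y 0.1732 (then +2.0000 / +1.1547)
    (5,4) via y @ 0.1732
    (5,3) via y @ 1.3279  # hit
  → r_1 = 1.3279
beam 2: φ=0°, α=285°
  direction (0.2588, -0.9659); cell (5,5); t to first gridline: x 1.2364, y 0.1553 (then +3.8637 / +1.0353)
    (5,4) via y @ 0.1553
    (5,3) via y @ 1.1906  # hit
  → r_2 = 1.1906
beam 3: φ=45°, α=330°
  direction (0.8660, -0.5000); cell (5,5); t to first gridline: x 0.3695, y 0.3000 (then +1.1547 / +2.0000)
    (5,4) via y @ 0.3000
    (6,4) via x @ 0.3695  # hit
  → r_3 = 0.3695

ranges = [1.3279, 1.1906, 0.3695]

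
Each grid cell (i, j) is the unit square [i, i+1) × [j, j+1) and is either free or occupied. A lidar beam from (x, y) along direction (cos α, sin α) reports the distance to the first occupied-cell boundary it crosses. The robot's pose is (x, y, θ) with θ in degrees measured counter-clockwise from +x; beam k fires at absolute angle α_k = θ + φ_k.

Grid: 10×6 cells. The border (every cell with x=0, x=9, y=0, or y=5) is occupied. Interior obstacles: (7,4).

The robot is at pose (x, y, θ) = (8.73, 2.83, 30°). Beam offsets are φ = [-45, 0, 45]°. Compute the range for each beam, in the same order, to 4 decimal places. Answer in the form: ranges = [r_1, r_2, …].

ranges = [0.2795, 0.3118, 1.0432]

beam 1: φ=-45°, α=345°
  d=(0.9659,-0.2588)  start (8,2)  tX=0.2795 tY=3.2069  stride 1/|dx|=1.0353 1/|dy|=3.8637
    cross x-line → (9,2), t=0.2795 (wall)
  → r_1 = 0.2795
beam 2: φ=0°, α=30°
  d=(0.8660,0.5000)  start (8,2)  tX=0.3118 tY=0.3400  stride 1/|dx|=1.1547 1/|dy|=2.0000
    cross x-line → (9,2), t=0.3118 (wall)
  → r_2 = 0.3118
beam 3: φ=45°, α=75°
  d=(0.2588,0.9659)  start (8,2)  tX=1.0432 tY=0.1760  stride 1/|dx|=3.8637 1/|dy|=1.0353
    cross y-line → (8,3), t=0.1760
    cross x-line → (9,3), t=1.0432 (wall)
  → r_3 = 1.0432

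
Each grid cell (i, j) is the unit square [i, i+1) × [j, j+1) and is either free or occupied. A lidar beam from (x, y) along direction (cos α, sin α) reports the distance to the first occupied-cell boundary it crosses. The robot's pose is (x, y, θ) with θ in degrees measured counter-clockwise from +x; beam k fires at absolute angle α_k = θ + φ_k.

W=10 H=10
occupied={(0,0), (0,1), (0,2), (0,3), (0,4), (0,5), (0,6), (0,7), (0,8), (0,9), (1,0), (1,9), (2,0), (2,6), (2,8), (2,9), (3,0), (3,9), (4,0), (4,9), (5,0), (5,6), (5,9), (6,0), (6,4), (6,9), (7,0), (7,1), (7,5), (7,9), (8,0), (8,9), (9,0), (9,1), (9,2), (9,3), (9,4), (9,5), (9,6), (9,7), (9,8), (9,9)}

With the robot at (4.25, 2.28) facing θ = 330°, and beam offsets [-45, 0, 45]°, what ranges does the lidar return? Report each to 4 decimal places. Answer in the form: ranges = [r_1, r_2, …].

ranges = [1.3252, 2.5600, 4.9176]

beam 1: φ=-45°, α=285°
  cosα=0.2588 sinα=-0.9659 | (4,2) | tMaxX 2.8978 tMaxY 0.2899 | tΔX 3.8637 tΔY 1.0353
    t=0.2899 [y] (4,1)
    t=1.3252 [y] (4,0) — stop
  → r_1 = 1.3252
beam 2: φ=0°, α=330°
  cosα=0.8660 sinα=-0.5000 | (4,2) | tMaxX 0.8660 tMaxY 0.5600 | tΔX 1.1547 tΔY 2.0000
    t=0.5600 [y] (4,1)
    t=0.8660 [x] (5,1)
    t=2.0207 [x] (6,1)
    t=2.5600 [y] (6,0) — stop
  → r_2 = 2.5600
beam 3: φ=45°, α=15°
  cosα=0.9659 sinα=0.2588 | (4,2) | tMaxX 0.7765 tMaxY 2.7819 | tΔX 1.0353 tΔY 3.8637
    t=0.7765 [x] (5,2)
    t=1.8117 [x] (6,2)
    t=2.7819 [y] (6,3)
    t=2.8470 [x] (7,3)
    t=3.8823 [x] (8,3)
    t=4.9176 [x] (9,3) — stop
  → r_3 = 4.9176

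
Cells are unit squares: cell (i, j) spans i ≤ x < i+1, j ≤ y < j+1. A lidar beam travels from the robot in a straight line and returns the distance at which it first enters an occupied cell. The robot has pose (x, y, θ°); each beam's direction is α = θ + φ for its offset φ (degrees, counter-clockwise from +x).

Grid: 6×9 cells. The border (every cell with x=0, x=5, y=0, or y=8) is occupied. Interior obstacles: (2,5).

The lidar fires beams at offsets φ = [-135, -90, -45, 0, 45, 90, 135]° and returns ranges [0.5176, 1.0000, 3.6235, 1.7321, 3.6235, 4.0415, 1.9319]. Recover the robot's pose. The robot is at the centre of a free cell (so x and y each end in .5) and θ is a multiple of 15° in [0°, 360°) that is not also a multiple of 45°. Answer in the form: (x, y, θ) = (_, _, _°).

Enumerate (i+0.5, j+0.5, θ) over the 27 free cells and 16 admissible headings. For each, cast all 7 beams and compare to the given ranges.
  (3.5, 7.5, 60°): beam 1 = 5.7956 ≠ 0.5176 ✗
  (2.5, 7.5, 120°): beam 1 = 2.5882 ≠ 0.5176 ✗
  (2.5, 6.5, 255°): beam 1 = 1.7321 ≠ 0.5176 ✗
  …
  (4.5, 4.5, 150°): r_1=0.5176, r_2=1.0000, r_3=3.6235, r_4=1.7321, r_5=3.6235, r_6=4.0415, r_7=1.9319 — all match ✓
Unique over the lattice → pose = (4.5, 4.5, 150°).

(x, y, θ) = (4.5, 4.5, 150°)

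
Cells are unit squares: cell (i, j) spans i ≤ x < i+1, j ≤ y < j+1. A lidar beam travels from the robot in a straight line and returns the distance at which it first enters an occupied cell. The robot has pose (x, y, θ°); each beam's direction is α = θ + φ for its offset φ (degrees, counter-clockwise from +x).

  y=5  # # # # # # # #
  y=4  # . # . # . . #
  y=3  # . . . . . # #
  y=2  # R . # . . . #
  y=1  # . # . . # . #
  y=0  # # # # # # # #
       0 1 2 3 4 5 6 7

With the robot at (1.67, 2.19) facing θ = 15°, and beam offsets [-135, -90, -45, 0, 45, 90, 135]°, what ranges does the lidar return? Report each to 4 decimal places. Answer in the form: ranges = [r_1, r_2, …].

ranges = [1.3400, 1.2320, 0.3811, 1.3769, 2.0900, 2.5887, 0.7736]

beam 1: φ=-135°, α=240°
  d=(-0.5000,-0.8660)  start (1,2)  tX=1.3400 tY=0.2194  stride 1/|dx|=2.0000 1/|dy|=1.1547
    cross y-line → (1,1), t=0.2194
    cross x-line → (0,1), t=1.3400 (wall)
  → r_1 = 1.3400
beam 2: φ=-90°, α=285°
  d=(0.2588,-0.9659)  start (1,2)  tX=1.2750 tY=0.1967  stride 1/|dx|=3.8637 1/|dy|=1.0353
    cross y-line → (1,1), t=0.1967
    cross y-line → (1,0), t=1.2320 (wall)
  → r_2 = 1.2320
beam 3: φ=-45°, α=330°
  d=(0.8660,-0.5000)  start (1,2)  tX=0.3811 tY=0.3800  stride 1/|dx|=1.1547 1/|dy|=2.0000
    cross y-line → (1,1), t=0.3800
    cross x-line → (2,1), t=0.3811 (wall)
  → r_3 = 0.3811
beam 4: φ=0°, α=15°
  d=(0.9659,0.2588)  start (1,2)  tX=0.3416 tY=3.1296  stride 1/|dx|=1.0353 1/|dy|=3.8637
    cross x-line → (2,2), t=0.3416
    cross x-line → (3,2), t=1.3769 (wall)
  → r_4 = 1.3769
beam 5: φ=45°, α=60°
  d=(0.5000,0.8660)  start (1,2)  tX=0.6600 tY=0.9353  stride 1/|dx|=2.0000 1/|dy|=1.1547
    cross x-line → (2,2), t=0.6600
    cross y-line → (2,3), t=0.9353
    cross y-line → (2,4), t=2.0900 (wall)
  → r_5 = 2.0900
beam 6: φ=90°, α=105°
  d=(-0.2588,0.9659)  start (1,2)  tX=2.5887 tY=0.8386  stride 1/|dx|=3.8637 1/|dy|=1.0353
    cross y-line → (1,3), t=0.8386
    cross y-line → (1,4), t=1.8738
    cross x-line → (0,4), t=2.5887 (wall)
  → r_6 = 2.5887
beam 7: φ=135°, α=150°
  d=(-0.8660,0.5000)  start (1,2)  tX=0.7736 tY=1.6200  stride 1/|dx|=1.1547 1/|dy|=2.0000
    cross x-line → (0,2), t=0.7736 (wall)
  → r_7 = 0.7736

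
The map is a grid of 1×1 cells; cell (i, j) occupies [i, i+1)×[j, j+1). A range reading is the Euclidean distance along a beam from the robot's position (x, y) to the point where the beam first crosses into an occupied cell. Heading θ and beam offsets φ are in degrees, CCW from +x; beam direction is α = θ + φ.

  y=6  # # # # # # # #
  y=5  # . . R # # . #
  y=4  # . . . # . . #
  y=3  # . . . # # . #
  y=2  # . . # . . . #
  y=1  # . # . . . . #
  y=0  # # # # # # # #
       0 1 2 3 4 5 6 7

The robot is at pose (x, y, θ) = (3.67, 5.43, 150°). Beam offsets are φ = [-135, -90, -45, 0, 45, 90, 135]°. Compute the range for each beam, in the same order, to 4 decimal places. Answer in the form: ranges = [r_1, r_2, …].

beam 1: φ=-135°, α=15°
  dir = (cos 15°, sin 15°) = (0.9659, 0.2588); from cell (3,5)
  next x-line at t=0.3416, next y-line at t=2.2023; Δt_x=1.0353, Δt_y=3.8637
    x: enter (4,5) at t=0.3416 ← occupied
  → r_1 = 0.3416
beam 2: φ=-90°, α=60°
  dir = (cos 60°, sin 60°) = (0.5000, 0.8660); from cell (3,5)
  next x-line at t=0.6600, next y-line at t=0.6582; Δt_x=2.0000, Δt_y=1.1547
    y: enter (3,6) at t=0.6582 ← occupied
  → r_2 = 0.6582
beam 3: φ=-45°, α=105°
  dir = (cos 105°, sin 105°) = (-0.2588, 0.9659); from cell (3,5)
  next x-line at t=2.5887, next y-line at t=0.5901; Δt_x=3.8637, Δt_y=1.0353
    y: enter (3,6) at t=0.5901 ← occupied
  → r_3 = 0.5901
beam 4: φ=0°, α=150°
  dir = (cos 150°, sin 150°) = (-0.8660, 0.5000); from cell (3,5)
  next x-line at t=0.7736, next y-line at t=1.1400; Δt_x=1.1547, Δt_y=2.0000
    x: enter (2,5) at t=0.7736
    y: enter (2,6) at t=1.1400 ← occupied
  → r_4 = 1.1400
beam 5: φ=45°, α=195°
  dir = (cos 195°, sin 195°) = (-0.9659, -0.2588); from cell (3,5)
  next x-line at t=0.6936, next y-line at t=1.6614; Δt_x=1.0353, Δt_y=3.8637
    x: enter (2,5) at t=0.6936
    y: enter (2,4) at t=1.6614
    x: enter (1,4) at t=1.7289
    x: enter (0,4) at t=2.7642 ← occupied
  → r_5 = 2.7642
beam 6: φ=90°, α=240°
  dir = (cos 240°, sin 240°) = (-0.5000, -0.8660); from cell (3,5)
  next x-line at t=1.3400, next y-line at t=0.4965; Δt_x=2.0000, Δt_y=1.1547
    y: enter (3,4) at t=0.4965
    x: enter (2,4) at t=1.3400
    y: enter (2,3) at t=1.6512
    y: enter (2,2) at t=2.8059
    x: enter (1,2) at t=3.3400
    y: enter (1,1) at t=3.9606
    y: enter (1,0) at t=5.1153 ← occupied
  → r_6 = 5.1153
beam 7: φ=135°, α=285°
  dir = (cos 285°, sin 285°) = (0.2588, -0.9659); from cell (3,5)
  next x-line at t=1.2750, next y-line at t=0.4452; Δt_x=3.8637, Δt_y=1.0353
    y: enter (3,4) at t=0.4452
    x: enter (4,4) at t=1.2750 ← occupied
  → r_7 = 1.2750

ranges = [0.3416, 0.6582, 0.5901, 1.1400, 2.7642, 5.1153, 1.2750]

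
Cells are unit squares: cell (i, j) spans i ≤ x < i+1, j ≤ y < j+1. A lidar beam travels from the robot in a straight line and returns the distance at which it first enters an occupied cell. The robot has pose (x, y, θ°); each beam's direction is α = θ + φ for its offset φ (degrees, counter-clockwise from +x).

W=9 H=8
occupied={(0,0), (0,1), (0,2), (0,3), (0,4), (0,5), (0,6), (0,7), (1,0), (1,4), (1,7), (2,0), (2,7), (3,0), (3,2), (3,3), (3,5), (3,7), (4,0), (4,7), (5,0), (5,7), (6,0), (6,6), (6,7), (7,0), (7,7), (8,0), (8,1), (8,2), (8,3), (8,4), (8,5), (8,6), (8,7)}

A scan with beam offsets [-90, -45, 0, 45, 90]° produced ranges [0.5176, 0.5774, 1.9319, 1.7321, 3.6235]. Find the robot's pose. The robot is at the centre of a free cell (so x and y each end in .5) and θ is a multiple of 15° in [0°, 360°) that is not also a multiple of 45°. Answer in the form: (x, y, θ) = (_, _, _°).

The pose lattice has 37·16 = 592 candidates. Test each by forward raycasting.
  (2.5, 5.5, 255°): beam 1 = 1.5529 ≠ 0.5176 ✗
  (4.5, 4.5, 30°): beam 1 = 4.0415 ≠ 0.5176 ✗
  (7.5, 2.5, 345°): beam 1 = 1.5529 ≠ 0.5176 ✗
  (7.5, 2.5, 75°): beam 4 = 5.1962 ≠ 1.7321 ✗
  …
  (7.5, 4.5, 75°): r_1=0.5176, r_2=0.5774, r_3=1.9319, r_4=1.7321, r_5=3.6235 — all match ✓
Only this pose fits every beam.

(x, y, θ) = (7.5, 4.5, 75°)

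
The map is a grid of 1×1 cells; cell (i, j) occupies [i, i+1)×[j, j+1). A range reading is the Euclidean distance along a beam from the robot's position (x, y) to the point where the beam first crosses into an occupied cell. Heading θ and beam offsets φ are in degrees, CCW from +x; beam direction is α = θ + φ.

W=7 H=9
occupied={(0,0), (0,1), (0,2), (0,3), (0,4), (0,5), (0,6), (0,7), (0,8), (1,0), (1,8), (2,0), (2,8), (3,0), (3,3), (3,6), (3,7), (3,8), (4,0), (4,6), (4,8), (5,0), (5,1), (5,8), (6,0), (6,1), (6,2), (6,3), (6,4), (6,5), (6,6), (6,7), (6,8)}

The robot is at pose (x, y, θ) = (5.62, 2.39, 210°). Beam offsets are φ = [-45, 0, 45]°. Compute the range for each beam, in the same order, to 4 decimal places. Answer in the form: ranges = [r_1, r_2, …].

beam 1: φ=-45°, α=165°
  cosα=-0.9659 sinα=0.2588 | (5,2) | tMaxX 0.6419 tMaxY 2.3569 | tΔX 1.0353 tΔY 3.8637
    t=0.6419 [x] (4,2)
    t=1.6771 [x] (3,2)
    t=2.3569 [y] (3,3) — stop
  → r_1 = 2.3569
beam 2: φ=0°, α=210°
  cosα=-0.8660 sinα=-0.5000 | (5,2) | tMaxX 0.7159 tMaxY 0.7800 | tΔX 1.1547 tΔY 2.0000
    t=0.7159 [x] (4,2)
    t=0.7800 [y] (4,1)
    t=1.8706 [x] (3,1)
    t=2.7800 [y] (3,0) — stop
  → r_2 = 2.7800
beam 3: φ=45°, α=255°
  cosα=-0.2588 sinα=-0.9659 | (5,2) | tMaxX 2.3955 tMaxY 0.4038 | tΔX 3.8637 tΔY 1.0353
    t=0.4038 [y] (5,1) — stop
  → r_3 = 0.4038

ranges = [2.3569, 2.7800, 0.4038]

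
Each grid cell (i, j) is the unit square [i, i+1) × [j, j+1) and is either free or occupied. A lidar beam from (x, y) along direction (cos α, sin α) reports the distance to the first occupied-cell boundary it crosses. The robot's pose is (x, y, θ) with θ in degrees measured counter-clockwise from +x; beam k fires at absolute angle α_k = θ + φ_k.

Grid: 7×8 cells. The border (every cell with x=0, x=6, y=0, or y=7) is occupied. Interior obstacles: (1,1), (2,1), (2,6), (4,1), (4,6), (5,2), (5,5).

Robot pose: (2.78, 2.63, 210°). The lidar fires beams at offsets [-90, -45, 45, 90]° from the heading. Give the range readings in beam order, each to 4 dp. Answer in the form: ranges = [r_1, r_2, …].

beam 1: φ=-90°, α=120°
  direction (-0.5000, 0.8660); cell (2,2); t to first gridline: x 1.5600, y 0.4272 (then +2.0000 / +1.1547)
    (2,3) via y @ 0.4272
    (1,3) via x @ 1.5600
    (1,4) via y @ 1.5819
    (1,5) via y @ 2.7366
    (0,5) via x @ 3.5600  # hit
  → r_1 = 3.5600
beam 2: φ=-45°, α=165°
  direction (-0.9659, 0.2588); cell (2,2); t to first gridline: x 0.8075, y 1.4296 (then +1.0353 / +3.8637)
    (1,2) via x @ 0.8075
    (1,3) via y @ 1.4296
    (0,3) via x @ 1.8428  # hit
  → r_2 = 1.8428
beam 3: φ=45°, α=255°
  direction (-0.2588, -0.9659); cell (2,2); t to first gridline: x 3.0137, y 0.6522 (then +3.8637 / +1.0353)
    (2,1) via y @ 0.6522  # hit
  → r_3 = 0.6522
beam 4: φ=90°, α=300°
  direction (0.5000, -0.8660); cell (2,2); t to first gridline: x 0.4400, y 0.7275 (then +2.0000 / +1.1547)
    (3,2) via x @ 0.4400
    (3,1) via y @ 0.7275
    (3,0) via y @ 1.8822  # hit
  → r_4 = 1.8822

ranges = [3.5600, 1.8428, 0.6522, 1.8822]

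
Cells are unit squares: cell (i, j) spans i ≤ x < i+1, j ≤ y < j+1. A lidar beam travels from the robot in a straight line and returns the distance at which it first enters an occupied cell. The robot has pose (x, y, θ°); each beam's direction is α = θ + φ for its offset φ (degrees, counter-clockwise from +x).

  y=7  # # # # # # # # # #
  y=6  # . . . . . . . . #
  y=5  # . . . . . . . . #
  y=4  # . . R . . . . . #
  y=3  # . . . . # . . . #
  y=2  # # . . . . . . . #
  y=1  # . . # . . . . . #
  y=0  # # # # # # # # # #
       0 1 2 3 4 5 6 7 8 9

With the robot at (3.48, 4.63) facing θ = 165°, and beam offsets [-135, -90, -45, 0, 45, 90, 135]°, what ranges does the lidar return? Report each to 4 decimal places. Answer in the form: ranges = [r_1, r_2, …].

ranges = [4.7400, 2.4536, 2.7366, 2.5675, 2.8637, 3.7581, 4.1916]

beam 1: φ=-135°, α=30°
  dir = (cos 30°, sin 30°) = (0.8660, 0.5000); from cell (3,4)
  next x-line at t=0.6004, next y-line at t=0.7400; Δt_x=1.1547, Δt_y=2.0000
    x: enter (4,4) at t=0.6004
    y: enter (4,5) at t=0.7400
    x: enter (5,5) at t=1.7551
    y: enter (5,6) at t=2.7400
    x: enter (6,6) at t=2.9098
    x: enter (7,6) at t=4.0645
    y: enter (7,7) at t=4.7400 ← occupied
  → r_1 = 4.7400
beam 2: φ=-90°, α=75°
  dir = (cos 75°, sin 75°) = (0.2588, 0.9659); from cell (3,4)
  next x-line at t=2.0091, next y-line at t=0.3831; Δt_x=3.8637, Δt_y=1.0353
    y: enter (3,5) at t=0.3831
    y: enter (3,6) at t=1.4183
    x: enter (4,6) at t=2.0091
    y: enter (4,7) at t=2.4536 ← occupied
  → r_2 = 2.4536
beam 3: φ=-45°, α=120°
  dir = (cos 120°, sin 120°) = (-0.5000, 0.8660); from cell (3,4)
  next x-line at t=0.9600, next y-line at t=0.4272; Δt_x=2.0000, Δt_y=1.1547
    y: enter (3,5) at t=0.4272
    x: enter (2,5) at t=0.9600
    y: enter (2,6) at t=1.5819
    y: enter (2,7) at t=2.7366 ← occupied
  → r_3 = 2.7366
beam 4: φ=0°, α=165°
  dir = (cos 165°, sin 165°) = (-0.9659, 0.2588); from cell (3,4)
  next x-line at t=0.4969, next y-line at t=1.4296; Δt_x=1.0353, Δt_y=3.8637
    x: enter (2,4) at t=0.4969
    y: enter (2,5) at t=1.4296
    x: enter (1,5) at t=1.5322
    x: enter (0,5) at t=2.5675 ← occupied
  → r_4 = 2.5675
beam 5: φ=45°, α=210°
  dir = (cos 210°, sin 210°) = (-0.8660, -0.5000); from cell (3,4)
  next x-line at t=0.5543, next y-line at t=1.2600; Δt_x=1.1547, Δt_y=2.0000
    x: enter (2,4) at t=0.5543
    y: enter (2,3) at t=1.2600
    x: enter (1,3) at t=1.7090
    x: enter (0,3) at t=2.8637 ← occupied
  → r_5 = 2.8637
beam 6: φ=90°, α=255°
  dir = (cos 255°, sin 255°) = (-0.2588, -0.9659); from cell (3,4)
  next x-line at t=1.8546, next y-line at t=0.6522; Δt_x=3.8637, Δt_y=1.0353
    y: enter (3,3) at t=0.6522
    y: enter (3,2) at t=1.6875
    x: enter (2,2) at t=1.8546
    y: enter (2,1) at t=2.7228
    y: enter (2,0) at t=3.7581 ← occupied
  → r_6 = 3.7581
beam 7: φ=135°, α=300°
  dir = (cos 300°, sin 300°) = (0.5000, -0.8660); from cell (3,4)
  next x-line at t=1.0400, next y-line at t=0.7275; Δt_x=2.0000, Δt_y=1.1547
    y: enter (3,3) at t=0.7275
    x: enter (4,3) at t=1.0400
    y: enter (4,2) at t=1.8822
    y: enter (4,1) at t=3.0369
    x: enter (5,1) at t=3.0400
    y: enter (5,0) at t=4.1916 ← occupied
  → r_7 = 4.1916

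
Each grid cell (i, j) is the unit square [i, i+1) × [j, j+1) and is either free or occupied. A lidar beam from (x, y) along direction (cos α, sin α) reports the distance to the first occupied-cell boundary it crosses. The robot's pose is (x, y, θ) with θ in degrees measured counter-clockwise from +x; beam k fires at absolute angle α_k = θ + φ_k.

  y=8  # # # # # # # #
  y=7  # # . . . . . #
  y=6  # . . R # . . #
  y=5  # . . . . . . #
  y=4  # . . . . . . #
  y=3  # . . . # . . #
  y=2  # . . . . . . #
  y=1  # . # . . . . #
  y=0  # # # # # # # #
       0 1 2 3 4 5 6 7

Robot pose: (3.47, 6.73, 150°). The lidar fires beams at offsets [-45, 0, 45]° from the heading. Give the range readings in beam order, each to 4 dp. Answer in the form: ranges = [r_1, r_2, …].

beam 1: φ=-45°, α=105°
  dir = (cos 105°, sin 105°) = (-0.2588, 0.9659); from cell (3,6)
  next x-line at t=1.8159, next y-line at t=0.2795; Δt_x=3.8637, Δt_y=1.0353
    y: enter (3,7) at t=0.2795
    y: enter (3,8) at t=1.3148 ← occupied
  → r_1 = 1.3148
beam 2: φ=0°, α=150°
  dir = (cos 150°, sin 150°) = (-0.8660, 0.5000); from cell (3,6)
  next x-line at t=0.5427, next y-line at t=0.5400; Δt_x=1.1547, Δt_y=2.0000
    y: enter (3,7) at t=0.5400
    x: enter (2,7) at t=0.5427
    x: enter (1,7) at t=1.6974 ← occupied
  → r_2 = 1.6974
beam 3: φ=45°, α=195°
  dir = (cos 195°, sin 195°) = (-0.9659, -0.2588); from cell (3,6)
  next x-line at t=0.4866, next y-line at t=2.8205; Δt_x=1.0353, Δt_y=3.8637
    x: enter (2,6) at t=0.4866
    x: enter (1,6) at t=1.5219
    x: enter (0,6) at t=2.5571 ← occupied
  → r_3 = 2.5571

ranges = [1.3148, 1.6974, 2.5571]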